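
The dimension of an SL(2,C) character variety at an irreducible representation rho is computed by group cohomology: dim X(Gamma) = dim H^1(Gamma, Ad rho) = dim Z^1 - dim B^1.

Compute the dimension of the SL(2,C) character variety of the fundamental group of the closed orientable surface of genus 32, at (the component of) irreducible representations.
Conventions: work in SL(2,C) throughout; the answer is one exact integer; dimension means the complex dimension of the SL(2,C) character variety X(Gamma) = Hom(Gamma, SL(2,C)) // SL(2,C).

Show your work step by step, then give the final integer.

Gamma = pi_1(Sigma_32) = < a_1, b_1, ..., a_32, b_32 | prod [a_i, b_i] > has 2g = 64 generators and 1 relator.
A cocycle assigns one sl_2 vector per generator subject to the relator condition d_2(z) = 0: dim of the unconstrained space is 3*2g = 192.
d_2 is surjective at irreducible rho (its cokernel H^2 is dual to H^0 = 0), so dim Z^1 = 192 - 3 = 189.
dim B^1 = 3 (coboundaries, injective at irreducible rho).
dim X = dim H^1 = 189 - 3 = 186.

186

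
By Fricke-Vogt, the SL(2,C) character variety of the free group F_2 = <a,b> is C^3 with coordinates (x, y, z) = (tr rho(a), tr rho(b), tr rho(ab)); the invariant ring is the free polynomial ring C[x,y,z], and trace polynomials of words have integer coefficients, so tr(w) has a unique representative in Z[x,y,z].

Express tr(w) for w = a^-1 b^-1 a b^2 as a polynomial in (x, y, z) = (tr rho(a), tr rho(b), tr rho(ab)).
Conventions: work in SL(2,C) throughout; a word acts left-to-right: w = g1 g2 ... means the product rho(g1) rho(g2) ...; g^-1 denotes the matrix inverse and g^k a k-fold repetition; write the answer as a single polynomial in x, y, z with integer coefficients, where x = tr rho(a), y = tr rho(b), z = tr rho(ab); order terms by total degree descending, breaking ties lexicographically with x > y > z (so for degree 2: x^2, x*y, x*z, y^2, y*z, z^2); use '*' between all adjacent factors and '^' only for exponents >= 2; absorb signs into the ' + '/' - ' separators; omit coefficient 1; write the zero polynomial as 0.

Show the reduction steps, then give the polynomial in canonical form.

-x*y^2*z + x^2*y + y^3 + y*z^2 - 3*y

trace(b^2) = trace(b)*trace(b) - trace(1) = y^2 - 2
trace(b a b) = trace(b)*trace(a b) - trace(a) = y*z - x
and trace(b a b^2) = trace(b)*trace(b a b) - trace(b a) = y^2*z - x*y - z
next, trace(a b a b) = trace(b a)*trace(b a) - trace(1) = z^2 - 2
trace(a b a) = trace(a)*trace(b a) - trace(b) = x*z - y
and trace(b a b^2 a) = trace(b)*trace(a b a b) - trace(a b a) = y*z^2 - x*z - y
and trace(a b^2 a^-1 b) = trace(b a b^2)*trace(a) - trace(b a b^2 a) = x*y^2*z - x^2*y - y*z^2 + y
and trace(a^-1 b^-1 a b^2) = trace(a b^2 a^-1)*trace(b) - trace(a b^2 a^-1 b) = -x*y^2*z + x^2*y + y^3 + y*z^2 - 3*y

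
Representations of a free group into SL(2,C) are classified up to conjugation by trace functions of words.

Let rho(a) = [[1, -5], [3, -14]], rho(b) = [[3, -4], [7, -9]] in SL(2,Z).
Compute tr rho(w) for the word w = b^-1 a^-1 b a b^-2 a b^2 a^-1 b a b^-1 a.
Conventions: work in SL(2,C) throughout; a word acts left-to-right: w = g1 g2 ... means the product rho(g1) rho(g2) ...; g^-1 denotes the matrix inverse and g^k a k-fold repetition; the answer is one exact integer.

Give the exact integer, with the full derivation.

-249160949

rho(b^-1) = [[-9, 4], [-7, 3]]
... * rho(a^-1) = [[-14, 5], [-3, 1]]  ->  [[114, -41], [89, -32]]
... * rho(b) = [[3, -4], [7, -9]]  ->  [[55, -87], [43, -68]]
... * rho(a) = [[1, -5], [3, -14]]  ->  [[-206, 943], [-161, 737]]
... * rho(b^-1) = [[-9, 4], [-7, 3]]  ->  [[-4747, 2005], [-3710, 1567]]
... * rho(b^-1) = [[-9, 4], [-7, 3]]  ->  [[28688, -12973], [22421, -10139]]
... * rho(a) = [[1, -5], [3, -14]]  ->  [[-10231, 38182], [-7996, 29841]]
... * rho(b) = [[3, -4], [7, -9]]  ->  [[236581, -302714], [184899, -236585]]
... * rho(b) = [[3, -4], [7, -9]]  ->  [[-1409255, 1778102], [-1101398, 1389669]]
... * rho(a^-1) = [[-14, 5], [-3, 1]]  ->  [[14395264, -5268173], [11250565, -4117321]]
... * rho(b) = [[3, -4], [7, -9]]  ->  [[6308581, -10167499], [4930448, -7946371]]
... * rho(a) = [[1, -5], [3, -14]]  ->  [[-24193916, 110802081], [-18908665, 86596954]]
... * rho(b^-1) = [[-9, 4], [-7, 3]]  ->  [[-557869323, 235630579], [-436000693, 184156202]]
... * rho(a) = [[1, -5], [3, -14]]  ->  [[149022414, -509481491], [116467913, -398183363]]
tr = 149022414 + -398183363 = -249160949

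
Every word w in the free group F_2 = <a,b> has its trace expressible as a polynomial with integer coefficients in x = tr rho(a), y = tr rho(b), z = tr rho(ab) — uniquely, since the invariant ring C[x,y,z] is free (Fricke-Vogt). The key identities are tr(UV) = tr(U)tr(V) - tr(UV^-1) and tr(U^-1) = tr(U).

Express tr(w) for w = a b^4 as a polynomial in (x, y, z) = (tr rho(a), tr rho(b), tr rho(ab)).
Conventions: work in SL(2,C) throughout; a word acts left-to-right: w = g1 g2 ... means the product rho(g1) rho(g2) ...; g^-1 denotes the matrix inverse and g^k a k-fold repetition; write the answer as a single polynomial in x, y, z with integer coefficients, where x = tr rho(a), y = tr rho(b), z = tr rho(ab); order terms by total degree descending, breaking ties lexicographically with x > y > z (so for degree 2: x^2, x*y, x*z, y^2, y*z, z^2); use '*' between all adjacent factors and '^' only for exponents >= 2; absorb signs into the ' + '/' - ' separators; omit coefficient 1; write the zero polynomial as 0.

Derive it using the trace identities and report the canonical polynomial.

y^3*z - x*y^2 - 2*y*z + x

trace(b a b) = trace(b) trace(a b) - trace(a) = y*z - x
trace(b^2 a b) = trace(b) trace(b a b) - trace(b a) = y^2*z - x*y - z
trace(a b^4) = trace(b) trace(b^2 a b) - trace(b^2 a) = y^3*z - x*y^2 - 2*y*z + x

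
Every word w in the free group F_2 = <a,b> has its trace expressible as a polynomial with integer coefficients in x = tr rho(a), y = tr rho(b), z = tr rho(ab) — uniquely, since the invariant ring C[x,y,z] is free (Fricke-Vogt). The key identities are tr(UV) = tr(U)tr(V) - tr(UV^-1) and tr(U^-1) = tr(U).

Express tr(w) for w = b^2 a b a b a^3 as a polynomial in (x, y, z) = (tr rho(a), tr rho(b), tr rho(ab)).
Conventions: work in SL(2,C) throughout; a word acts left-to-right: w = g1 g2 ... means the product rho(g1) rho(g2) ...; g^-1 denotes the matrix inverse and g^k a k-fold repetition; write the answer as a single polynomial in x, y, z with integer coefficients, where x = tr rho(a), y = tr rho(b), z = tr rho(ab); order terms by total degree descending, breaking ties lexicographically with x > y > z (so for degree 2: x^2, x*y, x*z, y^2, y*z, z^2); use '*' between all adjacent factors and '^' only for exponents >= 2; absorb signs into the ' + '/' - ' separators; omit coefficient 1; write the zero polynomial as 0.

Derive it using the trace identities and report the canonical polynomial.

x^2*y*z^3 - x^3*z^2 - x*y^2*z^2 - x^2*y*z - y*z^3 + x^3 + x*y^2 + 2*x*z^2 + 2*y*z - 3*x

next, tr(a b a b) = tr(a b) * tr(a b) - tr(1)   [split at a repeated a] = z^2 - 2
next, tr(a b a b a b) = tr(a b a b) * tr(a b) - tr(b a)   [split at a repeated a] = z^3 - 3*z
tr(b a b) = tr(b) * tr(a b) - tr(a)   [square of b] = y*z - x
tr(a b a b a) = tr(a) * tr(b a b a) - tr(b a b)   [square of a] = x*z^2 - y*z - x
and tr(b^2 a b a b a) = tr(b) * tr(a b a b a b) - tr(a b a b a)   [square of b] = y*z^3 - x*z^2 - 2*y*z + x
and tr(a b a) = tr(a) * tr(b a) - tr(b)   [square of a] = x*z - y
and tr(a b a b^2) = tr(b) * tr(a b a b) - tr(a b a)   [square of b] = y*z^2 - x*z - y
and tr(b^2 a b a b) = tr(b) * tr(a b a b^2) - tr(a b a b)   [square of b] = y^2*z^2 - x*y*z - y^2 - z^2 + 2
and tr(b^2 a b a b a^2) = tr(a) * tr(b^2 a b a b a) - tr(b^2 a b a b)   [square of a] = x*y*z^3 - x^2*z^2 - y^2*z^2 - x*y*z + x^2 + y^2 + z^2 - 2
next, tr(b^2 a b a b a^3) = tr(a) * tr(b^2 a b a b a^2) - tr(b^2 a b a b a)   [square of a] = x^2*y*z^3 - x^3*z^2 - x*y^2*z^2 - x^2*y*z - y*z^3 + x^3 + x*y^2 + 2*x*z^2 + 2*y*z - 3*x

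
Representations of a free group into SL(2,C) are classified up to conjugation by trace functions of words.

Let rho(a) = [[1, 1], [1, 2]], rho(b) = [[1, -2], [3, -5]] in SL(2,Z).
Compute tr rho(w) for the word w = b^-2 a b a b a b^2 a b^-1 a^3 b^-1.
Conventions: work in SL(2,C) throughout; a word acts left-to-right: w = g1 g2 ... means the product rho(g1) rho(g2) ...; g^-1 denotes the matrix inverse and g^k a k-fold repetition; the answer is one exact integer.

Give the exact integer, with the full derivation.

rho(b^-1) = [[-5, 2], [-3, 1]]
... * rho(b^-1) = [[-5, 2], [-3, 1]]  ->  [[19, -8], [12, -5]]
... * rho(a) = [[1, 1], [1, 2]]  ->  [[11, 3], [7, 2]]
... * rho(b) = [[1, -2], [3, -5]]  ->  [[20, -37], [13, -24]]
... * rho(a) = [[1, 1], [1, 2]]  ->  [[-17, -54], [-11, -35]]
... * rho(b) = [[1, -2], [3, -5]]  ->  [[-179, 304], [-116, 197]]
... * rho(a) = [[1, 1], [1, 2]]  ->  [[125, 429], [81, 278]]
... * rho(b) = [[1, -2], [3, -5]]  ->  [[1412, -2395], [915, -1552]]
... * rho(b) = [[1, -2], [3, -5]]  ->  [[-5773, 9151], [-3741, 5930]]
... * rho(a) = [[1, 1], [1, 2]]  ->  [[3378, 12529], [2189, 8119]]
... * rho(b^-1) = [[-5, 2], [-3, 1]]  ->  [[-54477, 19285], [-35302, 12497]]
... * rho(a) = [[1, 1], [1, 2]]  ->  [[-35192, -15907], [-22805, -10308]]
... * rho(a) = [[1, 1], [1, 2]]  ->  [[-51099, -67006], [-33113, -43421]]
... * rho(a) = [[1, 1], [1, 2]]  ->  [[-118105, -185111], [-76534, -119955]]
... * rho(b^-1) = [[-5, 2], [-3, 1]]  ->  [[1145858, -421321], [742535, -273023]]
tr = 1145858 + -273023 = 872835

872835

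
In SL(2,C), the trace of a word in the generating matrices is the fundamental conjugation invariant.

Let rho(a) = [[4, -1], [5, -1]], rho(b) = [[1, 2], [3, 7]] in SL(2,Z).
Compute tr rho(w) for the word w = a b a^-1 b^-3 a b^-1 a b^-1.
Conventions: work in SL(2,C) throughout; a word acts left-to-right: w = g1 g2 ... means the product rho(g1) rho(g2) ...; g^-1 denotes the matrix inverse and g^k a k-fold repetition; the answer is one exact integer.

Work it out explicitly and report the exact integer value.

rho(a) = [[4, -1], [5, -1]]
... * rho(b) = [[1, 2], [3, 7]]  ->  [[1, 1], [2, 3]]
... * rho(a^-1) = [[-1, 1], [-5, 4]]  ->  [[-6, 5], [-17, 14]]
... * rho(b^-1) = [[7, -2], [-3, 1]]  ->  [[-57, 17], [-161, 48]]
... * rho(b^-1) = [[7, -2], [-3, 1]]  ->  [[-450, 131], [-1271, 370]]
... * rho(b^-1) = [[7, -2], [-3, 1]]  ->  [[-3543, 1031], [-10007, 2912]]
... * rho(a) = [[4, -1], [5, -1]]  ->  [[-9017, 2512], [-25468, 7095]]
... * rho(b^-1) = [[7, -2], [-3, 1]]  ->  [[-70655, 20546], [-199561, 58031]]
... * rho(a) = [[4, -1], [5, -1]]  ->  [[-179890, 50109], [-508089, 141530]]
... * rho(b^-1) = [[7, -2], [-3, 1]]  ->  [[-1409557, 409889], [-3981213, 1157708]]
tr = -1409557 + 1157708 = -251849

-251849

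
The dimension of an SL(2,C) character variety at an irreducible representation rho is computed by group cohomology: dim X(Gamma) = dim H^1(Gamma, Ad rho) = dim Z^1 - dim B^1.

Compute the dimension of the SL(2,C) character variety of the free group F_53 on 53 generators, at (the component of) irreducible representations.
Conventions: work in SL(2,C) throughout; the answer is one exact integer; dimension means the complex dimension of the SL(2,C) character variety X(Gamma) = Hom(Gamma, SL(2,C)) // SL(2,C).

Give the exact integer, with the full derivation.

Gamma = F_53 has 53 generators and no relators.
Z^1(Gamma, Ad rho) = (sl_2)^53: a cocycle is a free choice of one sl_2 vector per generator, so dim Z^1 = 3*53 = 159.
Irreducibility makes the coboundary map sl_2 -> Z^1 injective (trivial centralizer), so dim B^1 = 3.
dim H^1 = 159 - 3 = 156, which is dim X.

156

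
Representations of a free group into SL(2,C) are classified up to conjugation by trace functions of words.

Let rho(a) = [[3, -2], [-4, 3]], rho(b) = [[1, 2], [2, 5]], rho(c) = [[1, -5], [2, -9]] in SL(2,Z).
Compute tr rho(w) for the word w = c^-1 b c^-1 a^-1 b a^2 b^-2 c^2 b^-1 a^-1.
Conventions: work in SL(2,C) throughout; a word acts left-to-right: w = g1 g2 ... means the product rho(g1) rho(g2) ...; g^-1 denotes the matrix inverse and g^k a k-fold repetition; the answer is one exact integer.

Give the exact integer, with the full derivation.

-2250018

rho(c^-1) = [[-9, 5], [-2, 1]]
... * rho(b) = [[1, 2], [2, 5]]  ->  [[1, 7], [0, 1]]
... * rho(c^-1) = [[-9, 5], [-2, 1]]  ->  [[-23, 12], [-2, 1]]
... * rho(a^-1) = [[3, 2], [4, 3]]  ->  [[-21, -10], [-2, -1]]
... * rho(b) = [[1, 2], [2, 5]]  ->  [[-41, -92], [-4, -9]]
... * rho(a) = [[3, -2], [-4, 3]]  ->  [[245, -194], [24, -19]]
... * rho(a) = [[3, -2], [-4, 3]]  ->  [[1511, -1072], [148, -105]]
... * rho(b^-1) = [[5, -2], [-2, 1]]  ->  [[9699, -4094], [950, -401]]
... * rho(b^-1) = [[5, -2], [-2, 1]]  ->  [[56683, -23492], [5552, -2301]]
... * rho(c) = [[1, -5], [2, -9]]  ->  [[9699, -71987], [950, -7051]]
... * rho(c) = [[1, -5], [2, -9]]  ->  [[-134275, 599388], [-13152, 58709]]
... * rho(b^-1) = [[5, -2], [-2, 1]]  ->  [[-1870151, 867938], [-183178, 85013]]
... * rho(a^-1) = [[3, 2], [4, 3]]  ->  [[-2138701, -1136488], [-209482, -111317]]
tr = -2138701 + -111317 = -2250018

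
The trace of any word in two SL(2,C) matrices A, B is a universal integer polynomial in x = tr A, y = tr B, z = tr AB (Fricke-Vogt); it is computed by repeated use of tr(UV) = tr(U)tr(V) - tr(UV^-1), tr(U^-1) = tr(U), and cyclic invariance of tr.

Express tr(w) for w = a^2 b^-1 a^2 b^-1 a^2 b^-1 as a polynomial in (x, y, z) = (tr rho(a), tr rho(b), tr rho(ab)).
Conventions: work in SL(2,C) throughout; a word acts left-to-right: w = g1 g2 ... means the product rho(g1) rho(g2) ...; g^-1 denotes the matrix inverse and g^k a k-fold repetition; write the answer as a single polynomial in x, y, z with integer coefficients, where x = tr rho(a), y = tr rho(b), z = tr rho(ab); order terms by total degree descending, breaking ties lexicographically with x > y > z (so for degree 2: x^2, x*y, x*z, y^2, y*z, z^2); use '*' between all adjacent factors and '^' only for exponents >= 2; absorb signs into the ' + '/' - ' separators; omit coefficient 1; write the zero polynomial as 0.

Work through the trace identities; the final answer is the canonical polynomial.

x^6*y^3 - 3*x^5*y^2*z - 3*x^4*y^3 + 3*x^4*y*z^2 + 6*x^3*y^2*z - x^3*z^3 + 3*x^2*y^3 - 3*x^2*y*z^2 - 3*x*y^2*z - 3*x^2*y - y^3 + 3*x*z + 3*y

next, trace(a^2) = trace(a) trace(a) - trace(1) = x^2 - 2
and trace(a^3) = trace(a) trace(a^2) - trace(a) = x^3 - 3*x
trace(a^4) = trace(a) trace(a^3) - trace(a^2) = x^4 - 4*x^2 + 2
next, trace(a^5) = trace(a) trace(a^4) - trace(a^3) = x^5 - 5*x^3 + 5*x
next, trace(a^6) = trace(a) trace(a^5) - trace(a^4) = x^6 - 6*x^4 + 9*x^2 - 2
trace(a b a) = trace(a) trace(b a) - trace(b) = x*z - y
trace(a^2 b a) = trace(a) trace(a b a) - trace(a b) = x^2*z - x*y - z
and trace(a^3 b a) = trace(a) trace(a^2 b a) - trace(a^2 b) = x^3*z - x^2*y - 2*x*z + y
trace(b a^5) = trace(a) trace(a^3 b a) - trace(a^3 b) = x^4*z - x^3*y - 3*x^2*z + 2*x*y + z
and trace(a^6 b) = trace(a) trace(b a^5) - trace(b a^4) = x^5*z - x^4*y - 4*x^3*z + 3*x^2*y + 3*x*z - y
trace(a^2 b^-1 a^4) = trace(a^6) trace(b) - trace(a^6 b) = x^6*y - x^5*z - 5*x^4*y + 4*x^3*z + 6*x^2*y - 3*x*z - y
trace(b a b a) = trace(a b) trace(a b) - trace(1)   [split at repeated a] = z^2 - 2
trace(b a b) = trace(b) trace(a b) - trace(a) = y*z - x
trace(a b a b a) = trace(a) trace(b a b a) - trace(b a b) = x*z^2 - y*z - x
trace(b a^3 b a) = trace(a) trace(a b a b a) - trace(a b a b) = x^2*z^2 - x*y*z - x^2 - z^2 + 2
trace(b a^3 b) = trace(b) trace(a^3 b) - trace(a^3) = x^2*y*z - x^3 - x*y^2 - y*z + 3*x
trace(b a^2 b a^3) = trace(a) trace(b a^3 b a) - trace(b a^3 b) = x^3*z^2 - 2*x^2*y*z + x*y^2 - x*z^2 + y*z - x
and trace(b^2) = trace(b) trace(b) - trace(1) = y^2 - 2
trace(b a^2 b) = trace(a) trace(b^2 a) - trace(b^2) = x*y*z - x^2 - y^2 + 2
and trace(b a^2 b a^2) = trace(a) trace(b a^2 b a) - trace(b a^2 b) = x^2*z^2 - 2*x*y*z + y^2 - 2
trace(a^4 b a^2 b) = trace(a) trace(b a^2 b a^3) - trace(b a^2 b a^2) = x^4*z^2 - 2*x^3*y*z + x^2*y^2 - 2*x^2*z^2 + 3*x*y*z - x^2 - y^2 + 2
trace(a^2 b^-1 a^4 b) = trace(a^4 b a^2) trace(b) - trace(a^4 b a^2 b) = x^5*y*z - x^4*y^2 - x^4*z^2 - 2*x^3*y*z + 2*x^2*y^2 + 2*x^2*z^2 + x^2 - 2
trace(a^2 b^-1 a^2 b^-1 a^2) = trace(a^2 b^-1 a^4) trace(b) - trace(a^2 b^-1 a^4 b) = x^6*y^2 - 2*x^5*y*z - 4*x^4*y^2 + x^4*z^2 + 6*x^3*y*z + 4*x^2*y^2 - 2*x^2*z^2 - 3*x*y*z - x^2 - y^2 + 2
next, trace(b a b a b a) = trace(a b a b) trace(a b) - trace(b a)   [split at repeated a] = z^3 - 3*z
trace(b a b a b) = trace(b) trace(a b a b) - trace(a b a) = y*z^2 - x*z - y
trace(b a b a^2 b a) = trace(a) trace(b a b a b a) - trace(b a b a b) = x*z^3 - y*z^2 - 2*x*z + y
trace(b^2 a b) = trace(b) trace(a b^2) - trace(a b) = y^2*z - x*y - z
next, trace(b a b a^2 b) = trace(a) trace(b^2 a b a) - trace(b^2 a b) = x*y*z^2 - x^2*z - y^2*z + z
and trace(b a^2 b a^2 b a) = trace(a) trace(b a b a^2 b a) - trace(b a b a^2 b) = x^2*z^3 - 2*x*y*z^2 - x^2*z + y^2*z + x*y - z
trace(b a^2 b a^2 b) = trace(b) trace(a^2 b a^2 b) - trace(a^2 b a^2) = x^2*y*z^2 - x^3*z - 2*x*y^2*z + x^2*y + y^3 + 2*x*z - 3*y
trace(a^2 b a^2 b a^2 b) = trace(a) trace(b a^2 b a^2 b a) - trace(b a^2 b a^2 b) = x^3*z^3 - 3*x^2*y*z^2 + 3*x*y^2*z - y^3 - 3*x*z + 3*y
next, trace(a^2 b a^2 b^-1 a^2 b) = trace(a^2 b a^2 b a^2) trace(b) - trace(a^2 b a^2 b a^2 b) = x^4*y*z^2 - 2*x^3*y^2*z - x^3*z^3 + x^2*y^3 + x^2*y*z^2 - x^2*y + 3*x*z - y
trace(a^2 b^-1 a^2 b^-1 a^2 b) = trace(a^2 b a^2 b^-1 a^2) trace(b) - trace(a^2 b a^2 b^-1 a^2 b) = x^5*y^2*z - x^4*y^3 - 2*x^4*y*z^2 + x^3*z^3 + x^2*y^3 + x^2*y*z^2 + 2*x^2*y - 3*x*z - y
trace(a^2 b^-1 a^2 b^-1 a^2 b^-1) = trace(a^2 b^-1 a^2 b^-1 a^2) trace(b) - trace(a^2 b^-1 a^2 b^-1 a^2 b) = x^6*y^3 - 3*x^5*y^2*z - 3*x^4*y^3 + 3*x^4*y*z^2 + 6*x^3*y^2*z - x^3*z^3 + 3*x^2*y^3 - 3*x^2*y*z^2 - 3*x*y^2*z - 3*x^2*y - y^3 + 3*x*z + 3*y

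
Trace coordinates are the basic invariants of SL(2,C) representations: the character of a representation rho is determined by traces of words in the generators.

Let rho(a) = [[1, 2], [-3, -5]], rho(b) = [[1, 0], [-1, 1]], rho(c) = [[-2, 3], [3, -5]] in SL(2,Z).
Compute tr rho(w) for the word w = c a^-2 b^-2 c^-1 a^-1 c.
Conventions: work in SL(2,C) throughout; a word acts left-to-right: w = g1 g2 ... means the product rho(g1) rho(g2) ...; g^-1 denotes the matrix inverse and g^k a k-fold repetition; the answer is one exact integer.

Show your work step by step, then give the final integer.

rho(c) = [[-2, 3], [3, -5]]
... * rho(a^-1) = [[-5, -2], [3, 1]]  ->  [[19, 7], [-30, -11]]
... * rho(a^-1) = [[-5, -2], [3, 1]]  ->  [[-74, -31], [117, 49]]
... * rho(b^-1) = [[1, 0], [1, 1]]  ->  [[-105, -31], [166, 49]]
... * rho(b^-1) = [[1, 0], [1, 1]]  ->  [[-136, -31], [215, 49]]
... * rho(c^-1) = [[-5, -3], [-3, -2]]  ->  [[773, 470], [-1222, -743]]
... * rho(a^-1) = [[-5, -2], [3, 1]]  ->  [[-2455, -1076], [3881, 1701]]
... * rho(c) = [[-2, 3], [3, -5]]  ->  [[1682, -1985], [-2659, 3138]]
tr = 1682 + 3138 = 4820

4820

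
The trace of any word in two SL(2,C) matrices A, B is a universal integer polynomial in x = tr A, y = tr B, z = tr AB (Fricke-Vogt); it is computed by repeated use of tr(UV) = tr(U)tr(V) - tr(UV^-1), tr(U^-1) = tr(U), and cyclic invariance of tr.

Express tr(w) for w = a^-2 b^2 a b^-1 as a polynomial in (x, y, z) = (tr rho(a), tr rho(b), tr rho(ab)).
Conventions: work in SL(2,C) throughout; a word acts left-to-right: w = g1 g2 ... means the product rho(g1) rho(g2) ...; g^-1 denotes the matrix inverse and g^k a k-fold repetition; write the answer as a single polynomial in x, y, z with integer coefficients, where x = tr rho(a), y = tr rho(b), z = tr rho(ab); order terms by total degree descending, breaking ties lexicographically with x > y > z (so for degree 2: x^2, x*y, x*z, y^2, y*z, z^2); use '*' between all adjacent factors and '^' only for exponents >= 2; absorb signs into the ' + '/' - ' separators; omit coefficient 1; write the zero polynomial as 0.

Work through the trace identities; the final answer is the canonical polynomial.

-x^2*y^2*z + x^3*y + x*y^3 + x*y*z^2 - 3*x*y - z

use: tr(b^2) = tr(b)*tr(b) - tr(1) = y^2 - 2
tr(b a b) = tr(b)*tr(a b) - tr(a) = y*z - x
tr(b^2 a b) = tr(b)*tr(b a b) - tr(b a) = y^2*z - x*y - z
tr(a b a b) = tr(a b)*tr(a b) - tr(1)   [split at repeated a] = z^2 - 2
use: tr(a b a) = tr(a)*tr(b a) - tr(b) = x*z - y
use: tr(b^2 a b a) = tr(b)*tr(a b a b) - tr(a b a) = y*z^2 - x*z - y
tr(a^-1 b^2 a b) = tr(b^2 a b)*tr(a) - tr(b^2 a b a) = x*y^2*z - x^2*y - y*z^2 + y
use: tr(a^-1 b^2 a b^-1) = tr(a^-1 b^2 a)*tr(b) - tr(a^-1 b^2 a b) = -x*y^2*z + x^2*y + y^3 + y*z^2 - 3*y
apply: tr(a^-2 b^2 a b^-1) = tr(a^-1 b^2 a b^-1)*tr(a) - tr(a^-1 b^2 a b^-1 a) = -x^2*y^2*z + x^3*y + x*y^3 + x*y*z^2 - 3*x*y - z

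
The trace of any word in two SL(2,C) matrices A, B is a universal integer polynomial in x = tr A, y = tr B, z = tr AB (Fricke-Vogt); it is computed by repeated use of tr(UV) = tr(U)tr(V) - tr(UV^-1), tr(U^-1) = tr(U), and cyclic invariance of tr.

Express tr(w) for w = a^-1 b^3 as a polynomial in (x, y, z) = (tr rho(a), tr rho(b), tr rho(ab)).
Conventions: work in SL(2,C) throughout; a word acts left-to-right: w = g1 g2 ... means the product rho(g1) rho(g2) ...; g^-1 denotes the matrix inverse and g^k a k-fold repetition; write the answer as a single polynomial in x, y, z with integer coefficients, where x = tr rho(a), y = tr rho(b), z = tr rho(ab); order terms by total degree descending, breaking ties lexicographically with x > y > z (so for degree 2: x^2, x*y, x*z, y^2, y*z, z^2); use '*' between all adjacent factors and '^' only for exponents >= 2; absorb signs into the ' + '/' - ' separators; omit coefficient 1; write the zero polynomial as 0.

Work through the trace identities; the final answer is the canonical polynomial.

x*y^3 - y^2*z - 2*x*y + z

trace(b^2) = trace(b)*trace(b) - trace(1) = y^2 - 2
trace(b^3) = trace(b)*trace(b^2) - trace(b) = y^3 - 3*y
and trace(b a b) = trace(b)*trace(a b) - trace(a) = y*z - x
next, trace(b^3 a) = trace(b)*trace(b a b) - trace(b a) = y^2*z - x*y - z
and trace(a^-1 b^3) = trace(b^3)*trace(a) - trace(b^3 a) = x*y^3 - y^2*z - 2*x*y + z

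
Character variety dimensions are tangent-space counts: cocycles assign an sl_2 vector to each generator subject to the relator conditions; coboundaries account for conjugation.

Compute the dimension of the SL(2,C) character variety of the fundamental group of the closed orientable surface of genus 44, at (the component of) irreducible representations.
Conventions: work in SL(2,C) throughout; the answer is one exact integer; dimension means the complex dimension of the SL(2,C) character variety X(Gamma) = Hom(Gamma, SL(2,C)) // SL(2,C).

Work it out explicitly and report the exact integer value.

258

The genus-44 surface group: 2g = 88 generators, one relator prod [a_i, b_i].
A cocycle assigns one sl_2 vector per generator subject to the relator condition d_2(z) = 0: dim of the unconstrained space is 3*2g = 264.
d_2 is surjective at irreducible rho (its cokernel H^2 is dual to H^0 = 0), so dim Z^1 = 264 - 3 = 261.
dim B^1 = 3 (coboundaries, injective at irreducible rho).
dim H^1 = 261 - 3 = 258 = dim X.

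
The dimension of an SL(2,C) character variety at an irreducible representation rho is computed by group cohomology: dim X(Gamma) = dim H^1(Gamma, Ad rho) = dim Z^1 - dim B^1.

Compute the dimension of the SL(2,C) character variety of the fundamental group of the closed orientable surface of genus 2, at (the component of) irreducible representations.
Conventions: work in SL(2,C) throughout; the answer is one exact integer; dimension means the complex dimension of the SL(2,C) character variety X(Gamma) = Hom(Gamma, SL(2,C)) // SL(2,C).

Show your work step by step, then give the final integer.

6

pi_1 of the closed genus-2 surface has 4 generators bound by the single product-of-commutators relator.
Before the relator condition, cocycle space has dim 3*4 = 12.
d_2 is surjective at irreducible rho (its cokernel H^2 is dual to H^0 = 0), so dim Z^1 = 12 - 3 = 9.
Coboundaries contribute dim B^1 = 3 (injective at irreducible rho).
dim X = dim H^1 = 9 - 3 = 6.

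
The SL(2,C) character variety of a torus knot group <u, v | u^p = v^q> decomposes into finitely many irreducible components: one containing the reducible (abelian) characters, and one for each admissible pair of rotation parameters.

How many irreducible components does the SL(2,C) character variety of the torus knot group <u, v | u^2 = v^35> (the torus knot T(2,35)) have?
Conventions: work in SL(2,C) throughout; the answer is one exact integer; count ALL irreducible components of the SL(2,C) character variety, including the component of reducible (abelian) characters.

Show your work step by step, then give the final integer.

18

Gamma = < u, v | u^2 = v^35 > (torus knot T(2,35)); the central element u^2 = v^35 acts as +I or -I in any irreducible SL(2,C) representation.
This locks tr(u) to 2*cos(pi*alpha/2), alpha in 1..1, and tr(v) to 2*cos(pi*beta/35), beta in 1..34, on each component of irreducible characters.
Consistency of u^2 = (-1)^alpha I with v^35 = (-1)^beta I forces alpha = beta (mod 2).
count pairs: odd alpha (1 choices) x odd beta (17), plus even alpha (0) x even beta (17): 1*17 + 0*17 = 17.
That is 17 components of irreducible characters, and with the reducible (abelian) component the total is 18.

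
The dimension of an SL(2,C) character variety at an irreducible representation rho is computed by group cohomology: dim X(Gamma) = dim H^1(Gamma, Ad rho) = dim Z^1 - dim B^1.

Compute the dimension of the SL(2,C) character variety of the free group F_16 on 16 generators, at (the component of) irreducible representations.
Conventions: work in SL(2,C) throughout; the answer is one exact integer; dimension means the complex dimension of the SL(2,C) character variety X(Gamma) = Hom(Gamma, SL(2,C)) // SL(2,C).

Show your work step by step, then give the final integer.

The free group F_16: 16 generators, no relators.
Z^1(Gamma, Ad rho) = (sl_2)^16: a cocycle is a free choice of one sl_2 vector per generator, so dim Z^1 = 3*16 = 48.
dim B^1 = 3: the coboundary map is injective because an irreducible image has centralizer 0 in sl_2.
dim H^1 = 48 - 3 = 45, which is dim X.

45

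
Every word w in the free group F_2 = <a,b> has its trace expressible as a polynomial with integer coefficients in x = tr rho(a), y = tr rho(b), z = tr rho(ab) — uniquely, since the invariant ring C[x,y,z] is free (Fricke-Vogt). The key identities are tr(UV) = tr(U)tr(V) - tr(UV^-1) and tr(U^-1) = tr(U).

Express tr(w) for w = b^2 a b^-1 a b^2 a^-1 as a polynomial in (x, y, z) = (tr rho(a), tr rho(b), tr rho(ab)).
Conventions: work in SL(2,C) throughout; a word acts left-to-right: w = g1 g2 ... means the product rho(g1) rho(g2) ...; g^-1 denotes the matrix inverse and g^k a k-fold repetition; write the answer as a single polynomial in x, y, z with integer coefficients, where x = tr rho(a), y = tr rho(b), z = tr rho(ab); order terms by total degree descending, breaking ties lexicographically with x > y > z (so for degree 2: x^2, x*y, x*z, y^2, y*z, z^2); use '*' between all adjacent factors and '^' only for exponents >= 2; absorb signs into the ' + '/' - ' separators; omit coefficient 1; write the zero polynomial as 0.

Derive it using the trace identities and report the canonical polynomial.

x^2*y^4*z - x^3*y^3 - x*y^5 - 2*x*y^3*z^2 + x^2*y^2*z + y^4*z + y^2*z^3 + 4*x*y^3 - 3*y^2*z - x*y - z

tr(a b^2) = tr(b)*tr(a b) - tr(a) = y*z - x
tr(b^3 a) = tr(b)*tr(a b^2) - tr(a b) = y^2*z - x*y - z
tr(b^2) = tr(b)*tr(b) - tr(1) = y^2 - 2
tr(b^3) = tr(b)*tr(b^2) - tr(b) = y^3 - 3*y
tr(b^2 a^2 b) = tr(a)*tr(b^3 a) - tr(b^3) = x*y^2*z - x^2*y - y^3 - x*z + 3*y
tr(a^2 b) = tr(a)*tr(b a) - tr(b) = x*z - y
tr(a^2) = tr(a)*tr(a) - tr(1) = x^2 - 2
tr(b^2 a^2) = tr(b)*tr(a^2 b) - tr(a^2) = x*y*z - x^2 - y^2 + 2
tr(a b^4 a) = tr(b)*tr(b^2 a^2 b) - tr(b^2 a^2) = x*y^3*z - x^2*y^2 - y^4 - 2*x*y*z + x^2 + 4*y^2 - 2
tr(a b a b) = tr(a b)*tr(a b) - tr(1)   [split at repeated a] = z^2 - 2
tr(b a b a b) = tr(b)*tr(a b a b) - tr(a b a) = y*z^2 - x*z - y
tr(b^2 a b a b) = tr(b)*tr(b a b a b) - tr(b a b a) = y^2*z^2 - x*y*z - y^2 - z^2 + 2
tr(a b^4 a b) = tr(b)*tr(b^2 a b a b) - tr(b^2 a b a) = y^3*z^2 - x*y^2*z - y^3 - 2*y*z^2 + x*z + 3*y
tr(b^2 a b^-1 a b^2) = tr(a b^4 a)*tr(b) - tr(a b^4 a b) = x*y^4*z - x^2*y^3 - y^5 - y^3*z^2 - x*y^2*z + x^2*y + 5*y^3 + 2*y*z^2 - x*z - 5*y
tr(a^2 b a b) = tr(a)*tr(b a b a) - tr(b a b) = x*z^2 - y*z - x
tr(a^2 b a) = tr(a)*tr(b a^2) - tr(b a) = x^2*z - x*y - z
tr(a b^2 a^2 b) = tr(b)*tr(a^2 b a b) - tr(a^2 b a) = x*y*z^2 - x^2*z - y^2*z + z
tr(a^3) = tr(a)*tr(a^2) - tr(a) = x^3 - 3*x
tr(a b^2 a^2) = tr(b)*tr(a^3 b) - tr(a^3) = x^2*y*z - x^3 - x*y^2 - y*z + 3*x
tr(a b^2 a b^2 a) = tr(b)*tr(a b^2 a^2 b) - tr(a b^2 a^2) = x*y^2*z^2 - 2*x^2*y*z - y^3*z + x^3 + x*y^2 + 2*y*z - 3*x
tr(a b a b a b) = tr(b a)*tr(b a b a) - tr(b^-1 a^-1)   [split at repeated b] = z^3 - 3*z
tr(a b^2 a b a b) = tr(b)*tr(a b a b a b) - tr(a b a b a) = y*z^3 - x*z^2 - 2*y*z + x
tr(a b^2 a b a) = tr(a)*tr(b^2 a b a) - tr(b^2 a b) = x*y*z^2 - x^2*z - y^2*z + z
tr(a b^2 a b^2 a b) = tr(b)*tr(a b^2 a b a b) - tr(a b^2 a b a) = y^2*z^3 - 2*x*y*z^2 + x^2*z - y^2*z + x*y - z
tr(b^2 a b^-1 a b^2 a) = tr(a b^2 a b^2 a)*tr(b) - tr(a b^2 a b^2 a b) = x*y^3*z^2 - 2*x^2*y^2*z - y^4*z - y^2*z^3 + x^3*y + x*y^3 + 2*x*y*z^2 - x^2*z + 3*y^2*z - 4*x*y + z
tr(b^2 a b^-1 a b^2 a^-1) = tr(b^2 a b^-1 a b^2)*tr(a) - tr(b^2 a b^-1 a b^2 a) = x^2*y^4*z - x^3*y^3 - x*y^5 - 2*x*y^3*z^2 + x^2*y^2*z + y^4*z + y^2*z^3 + 4*x*y^3 - 3*y^2*z - x*y - z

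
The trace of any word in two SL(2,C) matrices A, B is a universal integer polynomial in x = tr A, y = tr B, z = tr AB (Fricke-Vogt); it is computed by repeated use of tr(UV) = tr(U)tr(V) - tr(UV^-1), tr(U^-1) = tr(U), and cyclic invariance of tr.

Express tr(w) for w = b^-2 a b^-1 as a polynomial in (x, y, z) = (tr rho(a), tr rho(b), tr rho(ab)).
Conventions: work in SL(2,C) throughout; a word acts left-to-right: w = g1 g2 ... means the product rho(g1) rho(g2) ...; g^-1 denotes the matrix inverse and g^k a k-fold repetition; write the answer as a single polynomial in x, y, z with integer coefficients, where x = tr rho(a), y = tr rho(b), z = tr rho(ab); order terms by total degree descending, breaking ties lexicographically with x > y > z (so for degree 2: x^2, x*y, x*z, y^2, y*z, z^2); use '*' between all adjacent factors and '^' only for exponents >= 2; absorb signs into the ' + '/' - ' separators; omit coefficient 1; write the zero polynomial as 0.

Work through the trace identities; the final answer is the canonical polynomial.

trace(b^-1 a) = trace(a) trace(b) - trace(a b)   [inverse elimination on b] = x*y - z
trace(a b^-2) = trace(b^-1 a) trace(b) - trace(b^-1 a b)   [inverse elimination on b] = x*y^2 - y*z - x
trace(b^-2 a b^-1) = trace(a b^-2) trace(b) - trace(a b^-1)   [inverse elimination on b] = x*y^3 - y^2*z - 2*x*y + z

x*y^3 - y^2*z - 2*x*y + z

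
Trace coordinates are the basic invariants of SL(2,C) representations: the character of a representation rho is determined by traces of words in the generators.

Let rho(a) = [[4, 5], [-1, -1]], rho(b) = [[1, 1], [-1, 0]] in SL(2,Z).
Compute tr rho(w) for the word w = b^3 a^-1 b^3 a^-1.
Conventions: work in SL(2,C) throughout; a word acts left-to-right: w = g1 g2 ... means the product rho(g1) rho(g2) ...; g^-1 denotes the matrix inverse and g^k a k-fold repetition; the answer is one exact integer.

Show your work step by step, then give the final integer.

rho(b) = [[1, 1], [-1, 0]]
... * rho(b) = [[1, 1], [-1, 0]]  ->  [[0, 1], [-1, -1]]
... * rho(b) = [[1, 1], [-1, 0]]  ->  [[-1, 0], [0, -1]]
... * rho(a^-1) = [[-1, -5], [1, 4]]  ->  [[1, 5], [-1, -4]]
... * rho(b) = [[1, 1], [-1, 0]]  ->  [[-4, 1], [3, -1]]
... * rho(b) = [[1, 1], [-1, 0]]  ->  [[-5, -4], [4, 3]]
... * rho(b) = [[1, 1], [-1, 0]]  ->  [[-1, -5], [1, 4]]
... * rho(a^-1) = [[-1, -5], [1, 4]]  ->  [[-4, -15], [3, 11]]
tr = -4 + 11 = 7

7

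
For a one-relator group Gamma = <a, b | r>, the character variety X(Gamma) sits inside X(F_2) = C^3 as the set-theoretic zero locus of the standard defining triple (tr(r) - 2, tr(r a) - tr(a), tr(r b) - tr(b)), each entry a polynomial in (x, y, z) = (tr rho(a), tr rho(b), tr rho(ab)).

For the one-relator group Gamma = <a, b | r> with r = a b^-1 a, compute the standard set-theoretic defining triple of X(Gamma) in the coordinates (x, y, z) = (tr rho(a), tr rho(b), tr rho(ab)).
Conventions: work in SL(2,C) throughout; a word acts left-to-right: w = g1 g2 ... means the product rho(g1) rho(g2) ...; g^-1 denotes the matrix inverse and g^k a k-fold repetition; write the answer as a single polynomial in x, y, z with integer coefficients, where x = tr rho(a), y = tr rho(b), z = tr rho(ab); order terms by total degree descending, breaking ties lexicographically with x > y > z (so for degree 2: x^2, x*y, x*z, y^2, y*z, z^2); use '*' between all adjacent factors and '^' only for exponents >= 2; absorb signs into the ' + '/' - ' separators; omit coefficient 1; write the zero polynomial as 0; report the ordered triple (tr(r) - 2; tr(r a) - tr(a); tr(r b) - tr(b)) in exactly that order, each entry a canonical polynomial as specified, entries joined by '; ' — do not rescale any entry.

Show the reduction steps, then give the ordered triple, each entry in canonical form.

x^2*y - x*z - y - 2; x^3*y - x^2*z - 2*x*y - x + z; x*y*z - y^2 - z^2 - y + 2

so tr(a^2) = tr(a) * tr(a) - tr(1)  (reduce the a square) = x^2 - 2
tr(a^2 b) = tr(a) * tr(b a) - tr(b)  (reduce the a square) = x*z - y
tr(a b^-1 a) = tr(a^2) * tr(b) - tr(a^2 b)  (eliminate b^-1) = x^2*y - x*z - y
tr(a^3) = tr(a) * tr(a^2) - tr(a)  (reduce the a square) = x^3 - 3*x
so tr(a^3 b) = tr(a) * tr(b a^2) - tr(b a)  (reduce the a square) = x^2*z - x*y - z
tr(a b^-1 a^2) = tr(a^3) * tr(b) - tr(a^3 b)  (eliminate b^-1) = x^3*y - x^2*z - 2*x*y + z
tr(a b a b) = tr(a b) * tr(a b) - tr(1) = z^2 - 2
tr(a b^-1 a b) = tr(a b a) * tr(b) - tr(a b a b) = x*y*z - y^2 - z^2 + 2
assemble the triple (tr(r) - 2; tr(r a) - x; tr(r b) - y)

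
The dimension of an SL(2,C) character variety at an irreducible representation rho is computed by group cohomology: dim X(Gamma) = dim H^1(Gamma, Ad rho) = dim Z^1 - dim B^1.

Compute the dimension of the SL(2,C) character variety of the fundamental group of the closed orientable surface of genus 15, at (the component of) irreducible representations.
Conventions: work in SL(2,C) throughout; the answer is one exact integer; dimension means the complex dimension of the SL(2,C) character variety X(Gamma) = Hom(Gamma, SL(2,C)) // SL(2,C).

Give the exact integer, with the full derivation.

84

Gamma = pi_1(Sigma_15) = < a_1, b_1, ..., a_15, b_15 | prod [a_i, b_i] > has 2g = 30 generators and 1 relator.
A cocycle assigns one sl_2 vector per generator subject to the relator condition d_2(z) = 0: dim of the unconstrained space is 3*2g = 90.
H^2 = coker(d_2) is dual to H^0 = 0 at irreducible rho (Poincare duality), so d_2 is onto: dim Z^1 = 87.
Coboundaries contribute dim B^1 = 3 (injective at irreducible rho).
Hence dim X = 87 - 3 = 84.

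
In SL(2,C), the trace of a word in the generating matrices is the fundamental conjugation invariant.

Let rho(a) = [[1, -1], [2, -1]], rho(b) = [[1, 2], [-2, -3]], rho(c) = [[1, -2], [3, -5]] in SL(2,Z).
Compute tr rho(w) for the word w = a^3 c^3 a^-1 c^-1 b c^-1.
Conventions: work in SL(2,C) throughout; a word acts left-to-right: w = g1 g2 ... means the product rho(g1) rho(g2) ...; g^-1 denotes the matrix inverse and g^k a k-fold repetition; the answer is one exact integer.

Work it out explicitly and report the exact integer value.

3994

rho(a) = [[1, -1], [2, -1]]
... * rho(a) = [[1, -1], [2, -1]]  ->  [[-1, 0], [0, -1]]
... * rho(a) = [[1, -1], [2, -1]]  ->  [[-1, 1], [-2, 1]]
... * rho(c) = [[1, -2], [3, -5]]  ->  [[2, -3], [1, -1]]
... * rho(c) = [[1, -2], [3, -5]]  ->  [[-7, 11], [-2, 3]]
... * rho(c) = [[1, -2], [3, -5]]  ->  [[26, -41], [7, -11]]
... * rho(a^-1) = [[-1, 1], [-2, 1]]  ->  [[56, -15], [15, -4]]
... * rho(c^-1) = [[-5, 2], [-3, 1]]  ->  [[-235, 97], [-63, 26]]
... * rho(b) = [[1, 2], [-2, -3]]  ->  [[-429, -761], [-115, -204]]
... * rho(c^-1) = [[-5, 2], [-3, 1]]  ->  [[4428, -1619], [1187, -434]]
tr = 4428 + -434 = 3994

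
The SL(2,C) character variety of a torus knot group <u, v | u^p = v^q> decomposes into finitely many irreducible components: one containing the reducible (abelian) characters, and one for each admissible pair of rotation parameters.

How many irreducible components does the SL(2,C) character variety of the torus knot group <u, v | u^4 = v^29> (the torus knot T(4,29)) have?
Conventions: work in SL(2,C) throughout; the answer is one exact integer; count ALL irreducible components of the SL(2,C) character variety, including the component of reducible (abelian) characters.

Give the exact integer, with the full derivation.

For T(4,29): irreducibility forces the central element u^4 = v^29 to one of +I, -I.
On an irreducible component, tr(u) is locked at 2*cos(pi*alpha/4) for some alpha in 1..3, and tr(v) at 2*cos(pi*beta/29) for some beta in 1..28.
The two central values (-1)^alpha I and (-1)^beta I must be the same matrix, so alpha and beta share a parity.
Counting: 2 odd alphas x 14 odd betas + 1 even alphas x 14 even betas = 28 + 14 = 42.
That is 42 components of irreducible characters, and with the reducible (abelian) component the total is 43.

43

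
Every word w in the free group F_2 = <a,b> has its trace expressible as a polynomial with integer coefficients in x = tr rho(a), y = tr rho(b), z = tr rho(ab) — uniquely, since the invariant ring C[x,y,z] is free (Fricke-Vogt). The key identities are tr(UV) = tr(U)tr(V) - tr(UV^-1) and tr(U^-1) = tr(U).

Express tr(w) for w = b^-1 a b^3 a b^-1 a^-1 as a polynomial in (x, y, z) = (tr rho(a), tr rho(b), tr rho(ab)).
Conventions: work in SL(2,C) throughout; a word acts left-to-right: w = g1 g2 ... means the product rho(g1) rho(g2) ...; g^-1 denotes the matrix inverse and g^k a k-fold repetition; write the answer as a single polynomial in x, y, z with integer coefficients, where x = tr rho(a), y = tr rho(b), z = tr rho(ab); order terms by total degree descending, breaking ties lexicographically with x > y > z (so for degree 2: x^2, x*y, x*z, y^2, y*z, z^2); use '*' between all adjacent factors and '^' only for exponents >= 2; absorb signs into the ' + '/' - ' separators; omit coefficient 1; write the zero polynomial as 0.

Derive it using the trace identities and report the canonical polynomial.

reduce: trace(a b^2) = trace(b) trace(a b) - trace(a) = y*z - x
so trace(b^3 a) = trace(b) trace(b a b) - trace(b a) = y^2*z - x*y - z
trace(b^2) = trace(b) trace(b) - trace(1) = y^2 - 2
trace(b^3) = trace(b) trace(b^2) - trace(b) = y^3 - 3*y
reduce: trace(a b^3 a) = trace(a) trace(b^3 a) - trace(b^3) = x*y^2*z - x^2*y - y^3 - x*z + 3*y
so trace(a b a b) = trace(b a) trace(b a) - trace(1)   [split at repeated b] = z^2 - 2
trace(a b a) = trace(a) trace(b a) - trace(b) = x*z - y
trace(a b a b^2) = trace(b) trace(a b a b) - trace(a b a) = y*z^2 - x*z - y
trace(b^3 a b a) = trace(b) trace(a b a b^2) - trace(a b a b) = y^2*z^2 - x*y*z - y^2 - z^2 + 2
so trace(b^3 a b) = trace(b) trace(a b^3) - trace(a b^2) = y^3*z - x*y^2 - 2*y*z + x
so trace(a b^3 a b a) = trace(a) trace(b^3 a b a) - trace(b^3 a b) = x*y^2*z^2 - x^2*y*z - y^3*z - x*z^2 + 2*y*z + x
trace(a b a b a b) = trace(a b) trace(a b a b) - trace(a^-1 b^-1)   [split at repeated a] = z^3 - 3*z
reduce: trace(a b a b a) = trace(a) trace(b a b a) - trace(b a b) = x*z^2 - y*z - x
reduce: trace(b a b a b a b) = trace(b) trace(a b a b a b) - trace(a b a b a) = y*z^3 - x*z^2 - 2*y*z + x
reduce: trace(a b^3 a b a b) = trace(b) trace(b a b a b a b) - trace(b a b a b a) = y^2*z^3 - x*y*z^2 - 2*y^2*z - z^3 + x*y + 3*z
trace(b^-1 a b^3 a b a) = trace(a b^3 a b a) trace(b) - trace(a b^3 a b a b) = x*y^3*z^2 - x^2*y^2*z - y^4*z - y^2*z^3 + 4*y^2*z + z^3 - 3*z
trace(a^-1 b^-1 a b^3 a b) = trace(b^-1 a b^3 a b) trace(a) - trace(b^-1 a b^3 a b a) = -x*y^3*z^2 + 2*x^2*y^2*z + y^4*z + y^2*z^3 - x^3*y - x*y^3 - x^2*z - 4*y^2*z - z^3 + 3*x*y + 3*z
reduce: trace(b^-1 a b^3 a b^-1 a^-1) = trace(a^-1 b^-1 a b^3 a) trace(b) - trace(a^-1 b^-1 a b^3 a b) = x*y^3*z^2 - 2*x^2*y^2*z - y^4*z - y^2*z^3 + x^3*y + x*y^3 + x^2*z + 5*y^2*z + z^3 - 4*x*y - 3*z

x*y^3*z^2 - 2*x^2*y^2*z - y^4*z - y^2*z^3 + x^3*y + x*y^3 + x^2*z + 5*y^2*z + z^3 - 4*x*y - 3*z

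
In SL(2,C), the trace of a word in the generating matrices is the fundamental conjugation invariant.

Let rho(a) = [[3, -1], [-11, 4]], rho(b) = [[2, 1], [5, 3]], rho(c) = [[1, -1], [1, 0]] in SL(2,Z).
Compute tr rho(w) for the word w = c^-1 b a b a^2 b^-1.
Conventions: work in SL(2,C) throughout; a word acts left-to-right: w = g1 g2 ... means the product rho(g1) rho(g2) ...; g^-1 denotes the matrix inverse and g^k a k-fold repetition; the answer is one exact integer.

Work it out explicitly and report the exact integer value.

-897

rho(c^-1) = [[0, 1], [-1, 1]]
... * rho(b) = [[2, 1], [5, 3]]  ->  [[5, 3], [3, 2]]
... * rho(a) = [[3, -1], [-11, 4]]  ->  [[-18, 7], [-13, 5]]
... * rho(b) = [[2, 1], [5, 3]]  ->  [[-1, 3], [-1, 2]]
... * rho(a) = [[3, -1], [-11, 4]]  ->  [[-36, 13], [-25, 9]]
... * rho(a) = [[3, -1], [-11, 4]]  ->  [[-251, 88], [-174, 61]]
... * rho(b^-1) = [[3, -1], [-5, 2]]  ->  [[-1193, 427], [-827, 296]]
tr = -1193 + 296 = -897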